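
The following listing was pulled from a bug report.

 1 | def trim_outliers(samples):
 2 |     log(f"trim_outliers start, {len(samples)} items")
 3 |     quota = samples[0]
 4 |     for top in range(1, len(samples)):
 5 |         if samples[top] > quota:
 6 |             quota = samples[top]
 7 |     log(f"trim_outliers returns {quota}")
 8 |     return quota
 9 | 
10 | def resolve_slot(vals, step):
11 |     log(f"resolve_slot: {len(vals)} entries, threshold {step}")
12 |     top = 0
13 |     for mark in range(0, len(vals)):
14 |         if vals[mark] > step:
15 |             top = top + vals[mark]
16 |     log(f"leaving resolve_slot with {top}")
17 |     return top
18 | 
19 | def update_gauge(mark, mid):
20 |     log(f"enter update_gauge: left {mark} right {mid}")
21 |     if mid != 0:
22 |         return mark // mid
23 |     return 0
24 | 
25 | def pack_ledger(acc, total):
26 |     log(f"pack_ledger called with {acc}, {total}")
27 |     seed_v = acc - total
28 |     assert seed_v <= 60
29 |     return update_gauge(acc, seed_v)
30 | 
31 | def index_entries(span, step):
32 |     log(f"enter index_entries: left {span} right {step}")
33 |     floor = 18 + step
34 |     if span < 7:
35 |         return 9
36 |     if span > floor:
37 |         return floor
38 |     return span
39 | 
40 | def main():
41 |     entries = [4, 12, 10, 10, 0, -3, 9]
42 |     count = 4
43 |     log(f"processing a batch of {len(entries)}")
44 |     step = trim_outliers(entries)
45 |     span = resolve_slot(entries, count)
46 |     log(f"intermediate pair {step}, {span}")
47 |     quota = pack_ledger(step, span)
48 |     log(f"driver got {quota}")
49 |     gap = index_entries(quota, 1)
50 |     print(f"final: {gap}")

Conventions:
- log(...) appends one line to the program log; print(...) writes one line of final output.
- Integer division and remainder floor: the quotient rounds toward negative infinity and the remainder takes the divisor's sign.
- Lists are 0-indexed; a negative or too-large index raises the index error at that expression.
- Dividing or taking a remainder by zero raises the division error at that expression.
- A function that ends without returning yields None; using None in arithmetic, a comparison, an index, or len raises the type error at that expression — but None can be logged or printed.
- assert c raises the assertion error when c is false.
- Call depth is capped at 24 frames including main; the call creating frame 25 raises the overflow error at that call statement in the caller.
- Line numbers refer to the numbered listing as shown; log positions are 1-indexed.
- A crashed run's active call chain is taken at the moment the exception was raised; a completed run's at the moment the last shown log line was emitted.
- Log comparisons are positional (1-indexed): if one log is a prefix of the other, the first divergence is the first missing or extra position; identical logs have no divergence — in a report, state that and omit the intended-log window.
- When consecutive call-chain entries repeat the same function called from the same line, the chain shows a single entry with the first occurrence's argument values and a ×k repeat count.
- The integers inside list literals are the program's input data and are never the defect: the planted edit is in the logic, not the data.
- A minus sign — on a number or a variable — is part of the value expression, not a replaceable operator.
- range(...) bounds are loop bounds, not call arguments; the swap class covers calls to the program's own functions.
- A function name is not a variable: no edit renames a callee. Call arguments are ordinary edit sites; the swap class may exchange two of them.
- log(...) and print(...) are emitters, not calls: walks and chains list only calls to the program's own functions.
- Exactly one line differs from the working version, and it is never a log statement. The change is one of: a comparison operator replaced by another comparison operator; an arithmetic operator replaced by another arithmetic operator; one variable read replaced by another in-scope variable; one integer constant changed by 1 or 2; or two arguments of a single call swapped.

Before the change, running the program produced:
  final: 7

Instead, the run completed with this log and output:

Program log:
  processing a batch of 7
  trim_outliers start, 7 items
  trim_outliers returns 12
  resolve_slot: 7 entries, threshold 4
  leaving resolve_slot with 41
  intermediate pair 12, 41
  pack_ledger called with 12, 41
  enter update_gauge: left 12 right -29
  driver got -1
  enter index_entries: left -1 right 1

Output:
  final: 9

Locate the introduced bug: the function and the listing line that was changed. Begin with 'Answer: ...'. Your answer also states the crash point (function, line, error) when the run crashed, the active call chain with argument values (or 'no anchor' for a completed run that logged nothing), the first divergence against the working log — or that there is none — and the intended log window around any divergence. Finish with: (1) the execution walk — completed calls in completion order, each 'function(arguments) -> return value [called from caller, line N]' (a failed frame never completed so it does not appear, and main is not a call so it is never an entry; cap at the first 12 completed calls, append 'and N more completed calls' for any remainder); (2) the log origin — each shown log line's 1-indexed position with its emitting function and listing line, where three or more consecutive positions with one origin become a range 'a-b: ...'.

Answer: the defect is in index_entries at line 35.
The tell: The two runs log identically and part ways only at the printed values.
Call chain: main -> index_entries(-1, 1) (called at line 49).
First divergence: none (the log streams are identical).
Execution walk:
  trim_outliers([4, 12, 10, 10, 0, -3, 9]) -> 12  [called from main, line 44]
  resolve_slot([4, 12, 10, 10, 0, -3, 9], 4) -> 41  [called from main, line 45]
  update_gauge(12, -29) -> -1  [called from pack_ledger, line 29]
  pack_ledger(12, 41) -> -1  [called from main, line 47]
  index_entries(-1, 1) -> 9  [called from main, line 49]
Log origin:
  1: from main, line 43
  2: from trim_outliers, line 2
  3: from trim_outliers, line 7
  4: from resolve_slot, line 11
  5: from resolve_slot, line 16
  6: from main, line 46
  7: from pack_ledger, line 26
  8: from update_gauge, line 20
  9: from main, line 48
  10: from index_entries, line 32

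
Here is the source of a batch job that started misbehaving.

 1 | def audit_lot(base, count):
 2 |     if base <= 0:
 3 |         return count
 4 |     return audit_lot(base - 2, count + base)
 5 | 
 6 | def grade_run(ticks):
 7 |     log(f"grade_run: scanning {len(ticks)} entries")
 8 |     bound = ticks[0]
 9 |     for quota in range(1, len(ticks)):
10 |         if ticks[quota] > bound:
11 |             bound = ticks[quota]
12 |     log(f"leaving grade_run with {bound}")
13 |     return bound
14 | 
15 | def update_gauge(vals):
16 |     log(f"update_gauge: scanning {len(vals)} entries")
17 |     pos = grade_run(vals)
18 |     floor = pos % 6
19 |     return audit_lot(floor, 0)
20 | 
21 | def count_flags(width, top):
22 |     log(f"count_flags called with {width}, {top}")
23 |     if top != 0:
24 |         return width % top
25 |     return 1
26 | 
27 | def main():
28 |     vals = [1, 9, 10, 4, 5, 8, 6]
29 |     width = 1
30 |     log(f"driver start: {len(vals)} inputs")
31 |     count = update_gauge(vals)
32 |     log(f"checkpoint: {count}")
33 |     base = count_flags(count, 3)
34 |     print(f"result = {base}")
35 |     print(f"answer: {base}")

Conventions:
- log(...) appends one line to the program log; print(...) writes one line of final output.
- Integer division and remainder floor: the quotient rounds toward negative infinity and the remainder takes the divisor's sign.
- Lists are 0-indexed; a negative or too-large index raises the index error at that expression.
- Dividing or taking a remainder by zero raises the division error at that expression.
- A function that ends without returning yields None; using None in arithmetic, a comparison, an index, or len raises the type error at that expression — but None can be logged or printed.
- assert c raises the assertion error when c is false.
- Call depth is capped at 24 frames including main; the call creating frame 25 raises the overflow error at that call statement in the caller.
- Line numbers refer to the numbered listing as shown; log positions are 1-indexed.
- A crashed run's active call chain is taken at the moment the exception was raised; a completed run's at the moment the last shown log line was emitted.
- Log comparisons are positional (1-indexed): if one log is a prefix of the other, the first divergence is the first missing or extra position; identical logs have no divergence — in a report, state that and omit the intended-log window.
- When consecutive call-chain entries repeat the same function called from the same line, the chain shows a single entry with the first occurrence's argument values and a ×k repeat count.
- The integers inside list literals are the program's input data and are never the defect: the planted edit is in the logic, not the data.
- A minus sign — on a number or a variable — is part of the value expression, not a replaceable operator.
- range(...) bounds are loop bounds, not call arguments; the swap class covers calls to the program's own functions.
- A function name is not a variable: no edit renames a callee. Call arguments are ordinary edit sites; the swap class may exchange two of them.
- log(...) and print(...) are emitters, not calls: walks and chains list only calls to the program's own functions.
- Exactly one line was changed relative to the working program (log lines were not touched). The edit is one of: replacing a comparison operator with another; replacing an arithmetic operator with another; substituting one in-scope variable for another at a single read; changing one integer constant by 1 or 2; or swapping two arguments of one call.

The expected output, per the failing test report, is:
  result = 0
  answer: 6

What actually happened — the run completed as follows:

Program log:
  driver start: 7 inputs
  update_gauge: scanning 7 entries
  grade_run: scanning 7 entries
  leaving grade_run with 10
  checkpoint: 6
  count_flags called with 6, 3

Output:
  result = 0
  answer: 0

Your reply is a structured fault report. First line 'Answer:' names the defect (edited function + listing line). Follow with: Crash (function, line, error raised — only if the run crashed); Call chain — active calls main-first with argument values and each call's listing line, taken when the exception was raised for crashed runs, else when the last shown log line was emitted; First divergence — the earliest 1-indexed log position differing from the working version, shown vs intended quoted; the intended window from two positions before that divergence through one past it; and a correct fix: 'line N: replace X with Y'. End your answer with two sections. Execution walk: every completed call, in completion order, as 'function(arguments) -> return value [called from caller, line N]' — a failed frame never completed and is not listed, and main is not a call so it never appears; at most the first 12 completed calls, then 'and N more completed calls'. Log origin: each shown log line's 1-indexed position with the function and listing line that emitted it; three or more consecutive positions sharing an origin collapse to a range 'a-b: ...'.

Answer: the defect is in main at line 35.
Key fact: Every logged value matches the working version; the printed result is what differs.
Call chain: main -> count_flags(6, 3) (called at line 33).
First divergence: none — the logs agree in full.
Execution walk:
  grade_run([1, 9, 10, 4, 5, 8, 6]) -> 10  [called from update_gauge, line 17]
  audit_lot(0, 6) -> 6  [called from audit_lot, line 4]
  audit_lot(2, 4) -> 6  [called from audit_lot, line 4]
  audit_lot(4, 0) -> 6  [called from update_gauge, line 19]
  update_gauge([1, 9, 10, 4, 5, 8, 6]) -> 6  [called from main, line 31]
  count_flags(6, 3) -> 0  [called from main, line 33]
Log origin:
  1: emitted by main (line 30)
  2: emitted by update_gauge (line 16)
  3: emitted by grade_run (line 7)
  4: emitted by grade_run (line 12)
  5: emitted by main (line 32)
  6: emitted by count_flags (line 22)
A correct fix: line 35: replace `base` with `count`.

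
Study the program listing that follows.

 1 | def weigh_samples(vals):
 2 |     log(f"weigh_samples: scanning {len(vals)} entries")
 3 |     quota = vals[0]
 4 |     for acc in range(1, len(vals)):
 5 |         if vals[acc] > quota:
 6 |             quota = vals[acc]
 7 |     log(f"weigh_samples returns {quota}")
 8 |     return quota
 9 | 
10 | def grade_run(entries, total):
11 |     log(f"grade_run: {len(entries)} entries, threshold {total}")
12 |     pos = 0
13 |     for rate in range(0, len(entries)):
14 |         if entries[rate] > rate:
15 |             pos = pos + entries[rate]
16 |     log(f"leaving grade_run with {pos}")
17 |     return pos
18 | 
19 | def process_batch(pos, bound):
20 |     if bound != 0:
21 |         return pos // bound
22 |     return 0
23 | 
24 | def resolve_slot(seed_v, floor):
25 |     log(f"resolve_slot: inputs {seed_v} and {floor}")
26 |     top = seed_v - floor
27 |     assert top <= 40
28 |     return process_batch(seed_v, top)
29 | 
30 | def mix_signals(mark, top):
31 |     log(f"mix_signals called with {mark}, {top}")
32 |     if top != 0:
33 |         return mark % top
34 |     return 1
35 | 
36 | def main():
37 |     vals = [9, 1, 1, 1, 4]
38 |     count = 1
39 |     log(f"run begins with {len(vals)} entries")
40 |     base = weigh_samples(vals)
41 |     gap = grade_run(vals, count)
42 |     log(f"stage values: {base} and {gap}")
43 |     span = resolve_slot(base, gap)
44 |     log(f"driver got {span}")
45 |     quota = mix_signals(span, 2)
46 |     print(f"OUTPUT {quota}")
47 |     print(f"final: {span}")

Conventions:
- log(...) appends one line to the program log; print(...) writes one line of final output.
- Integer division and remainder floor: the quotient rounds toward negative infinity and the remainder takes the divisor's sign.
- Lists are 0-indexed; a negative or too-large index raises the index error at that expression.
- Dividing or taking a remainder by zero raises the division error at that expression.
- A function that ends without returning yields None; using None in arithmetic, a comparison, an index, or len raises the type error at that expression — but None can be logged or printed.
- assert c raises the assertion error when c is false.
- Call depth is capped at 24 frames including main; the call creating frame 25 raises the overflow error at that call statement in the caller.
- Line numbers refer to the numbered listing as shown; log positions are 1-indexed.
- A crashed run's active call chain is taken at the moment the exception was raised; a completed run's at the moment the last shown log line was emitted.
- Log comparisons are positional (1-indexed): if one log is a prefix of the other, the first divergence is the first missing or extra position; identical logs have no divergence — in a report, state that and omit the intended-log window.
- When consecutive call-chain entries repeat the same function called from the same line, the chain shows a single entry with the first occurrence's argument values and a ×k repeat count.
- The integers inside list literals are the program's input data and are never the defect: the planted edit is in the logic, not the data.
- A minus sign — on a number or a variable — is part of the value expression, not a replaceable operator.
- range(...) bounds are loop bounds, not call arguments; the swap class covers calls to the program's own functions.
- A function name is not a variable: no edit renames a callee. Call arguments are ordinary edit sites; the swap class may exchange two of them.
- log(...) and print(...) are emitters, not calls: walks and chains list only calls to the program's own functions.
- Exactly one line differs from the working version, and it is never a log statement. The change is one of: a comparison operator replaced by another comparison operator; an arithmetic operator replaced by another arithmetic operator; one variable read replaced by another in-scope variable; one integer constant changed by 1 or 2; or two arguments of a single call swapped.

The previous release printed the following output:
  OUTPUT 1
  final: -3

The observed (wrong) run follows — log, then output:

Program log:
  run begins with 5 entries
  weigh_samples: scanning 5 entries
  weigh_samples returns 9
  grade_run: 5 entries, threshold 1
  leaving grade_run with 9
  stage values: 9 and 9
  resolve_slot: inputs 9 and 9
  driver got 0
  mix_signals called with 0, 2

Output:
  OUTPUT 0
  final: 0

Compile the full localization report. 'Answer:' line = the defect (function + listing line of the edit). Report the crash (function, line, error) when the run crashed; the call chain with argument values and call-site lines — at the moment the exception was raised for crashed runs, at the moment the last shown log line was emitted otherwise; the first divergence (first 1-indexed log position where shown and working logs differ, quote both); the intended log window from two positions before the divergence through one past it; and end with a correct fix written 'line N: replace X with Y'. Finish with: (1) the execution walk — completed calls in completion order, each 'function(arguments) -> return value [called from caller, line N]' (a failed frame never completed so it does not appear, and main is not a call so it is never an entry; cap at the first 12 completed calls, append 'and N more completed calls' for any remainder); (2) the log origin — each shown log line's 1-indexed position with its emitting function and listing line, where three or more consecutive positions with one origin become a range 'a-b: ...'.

Answer: the defect is in grade_run at line 14.
Key fact: The log first diverges at position 5: the faulty run prints 'leaving grade_run with 9' where the working version prints 'leaving grade_run with 13'.
Call chain: main -> mix_signals(0, 2) (called at line 45).
First divergence: position 5 — the shown line 'leaving grade_run with 9' should read 'leaving grade_run with 13'.
Intended log window:
  3: weigh_samples returns 9
  4: grade_run: 5 entries, threshold 1
  5: leaving grade_run with 13
  6: stage values: 9 and 13
Execution walk:
  weigh_samples([9, 1, 1, 1, 4]) -> 9  [called from main, line 40]
  grade_run([9, 1, 1, 1, 4], 1) -> 9  [called from main, line 41]
  process_batch(9, 0) -> 0  [called from resolve_slot, line 28]
  resolve_slot(9, 9) -> 0  [called from main, line 43]
  mix_signals(0, 2) -> 0  [called from main, line 45]
Log line origins:
  1 — main, line 39
  2 — weigh_samples, line 2
  3 — weigh_samples, line 7
  4 — grade_run, line 11
  5 — grade_run, line 16
  6 — main, line 42
  7 — resolve_slot, line 25
  8 — main, line 44
  9 — mix_signals, line 31
A correct fix: line 14: replace `entries[rate] > rate` with `entries[rate] > total`.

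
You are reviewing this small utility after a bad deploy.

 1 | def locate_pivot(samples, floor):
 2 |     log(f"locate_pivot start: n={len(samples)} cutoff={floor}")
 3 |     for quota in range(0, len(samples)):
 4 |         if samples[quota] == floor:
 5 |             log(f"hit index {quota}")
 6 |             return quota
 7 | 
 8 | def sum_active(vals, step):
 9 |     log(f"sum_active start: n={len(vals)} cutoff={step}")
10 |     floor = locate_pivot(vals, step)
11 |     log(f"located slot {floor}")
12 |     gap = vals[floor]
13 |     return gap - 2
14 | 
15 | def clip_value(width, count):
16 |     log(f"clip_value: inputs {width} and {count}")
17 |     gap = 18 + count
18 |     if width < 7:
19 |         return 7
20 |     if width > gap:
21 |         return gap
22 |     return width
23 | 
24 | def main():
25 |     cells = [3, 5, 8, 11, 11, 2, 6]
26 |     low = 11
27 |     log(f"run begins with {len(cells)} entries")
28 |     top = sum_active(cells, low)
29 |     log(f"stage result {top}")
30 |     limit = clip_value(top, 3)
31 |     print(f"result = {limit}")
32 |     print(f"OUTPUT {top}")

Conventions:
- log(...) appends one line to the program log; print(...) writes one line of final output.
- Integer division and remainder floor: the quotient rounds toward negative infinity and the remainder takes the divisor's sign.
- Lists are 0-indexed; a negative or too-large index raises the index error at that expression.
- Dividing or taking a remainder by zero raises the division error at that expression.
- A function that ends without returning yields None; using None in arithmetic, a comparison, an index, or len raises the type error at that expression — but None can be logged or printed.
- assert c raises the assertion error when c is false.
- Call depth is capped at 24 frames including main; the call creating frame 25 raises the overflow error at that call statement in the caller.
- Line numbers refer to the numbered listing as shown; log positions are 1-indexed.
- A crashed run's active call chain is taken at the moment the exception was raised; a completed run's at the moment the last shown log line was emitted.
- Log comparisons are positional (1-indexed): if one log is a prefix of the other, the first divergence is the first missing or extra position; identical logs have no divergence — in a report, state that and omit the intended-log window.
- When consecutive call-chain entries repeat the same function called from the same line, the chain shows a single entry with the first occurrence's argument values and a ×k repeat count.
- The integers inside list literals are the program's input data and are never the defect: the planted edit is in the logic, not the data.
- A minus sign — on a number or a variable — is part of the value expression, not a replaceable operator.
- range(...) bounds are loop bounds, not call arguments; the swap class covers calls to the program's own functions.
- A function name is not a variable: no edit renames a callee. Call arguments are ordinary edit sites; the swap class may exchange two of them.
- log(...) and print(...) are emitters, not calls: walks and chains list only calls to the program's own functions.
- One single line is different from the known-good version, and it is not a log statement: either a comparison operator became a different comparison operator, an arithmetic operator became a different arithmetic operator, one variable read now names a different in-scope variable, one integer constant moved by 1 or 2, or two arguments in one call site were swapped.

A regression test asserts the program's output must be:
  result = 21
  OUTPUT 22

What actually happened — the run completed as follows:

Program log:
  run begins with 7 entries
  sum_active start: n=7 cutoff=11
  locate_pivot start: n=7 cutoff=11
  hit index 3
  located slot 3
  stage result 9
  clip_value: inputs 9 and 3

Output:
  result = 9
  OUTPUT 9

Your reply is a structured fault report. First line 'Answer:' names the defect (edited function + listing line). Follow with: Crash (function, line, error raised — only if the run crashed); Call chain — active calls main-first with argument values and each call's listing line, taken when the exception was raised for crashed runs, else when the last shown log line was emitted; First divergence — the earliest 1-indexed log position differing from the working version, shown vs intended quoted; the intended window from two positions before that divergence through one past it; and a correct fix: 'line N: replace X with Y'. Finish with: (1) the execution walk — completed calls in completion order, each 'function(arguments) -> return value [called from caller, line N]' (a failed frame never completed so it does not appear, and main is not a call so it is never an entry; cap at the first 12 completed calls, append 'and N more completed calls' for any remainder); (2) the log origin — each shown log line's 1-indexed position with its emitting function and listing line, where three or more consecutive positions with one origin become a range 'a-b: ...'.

Answer: the defect is in sum_active at line 13.
Core observation: The earliest visible damage is log position 6 — 'stage result 9' rather than the intended 'stage result 22'.
Call chain: main -> clip_value(9, 3) (called at line 30).
First divergence: at position 6 the run shows 'stage result 9' where the working version logs 'stage result 22'.
Intended log window:
  4: hit index 3
  5: located slot 3
  6: stage result 22
  7: clip_value: inputs 22 and 3
Execution walk:
  locate_pivot([3, 5, 8, 11, 11, 2, 6], 11) -> 3  [called from sum_active, line 10]
  sum_active([3, 5, 8, 11, 11, 2, 6], 11) -> 9  [called from main, line 28]
  clip_value(9, 3) -> 9  [called from main, line 30]
Log line origins:
  1 — main, line 27
  2 — sum_active, line 9
  3 — locate_pivot, line 2
  4 — locate_pivot, line 5
  5 — sum_active, line 11
  6 — main, line 29
  7 — clip_value, line 16
A correct fix: line 13: replace `-` with `*`.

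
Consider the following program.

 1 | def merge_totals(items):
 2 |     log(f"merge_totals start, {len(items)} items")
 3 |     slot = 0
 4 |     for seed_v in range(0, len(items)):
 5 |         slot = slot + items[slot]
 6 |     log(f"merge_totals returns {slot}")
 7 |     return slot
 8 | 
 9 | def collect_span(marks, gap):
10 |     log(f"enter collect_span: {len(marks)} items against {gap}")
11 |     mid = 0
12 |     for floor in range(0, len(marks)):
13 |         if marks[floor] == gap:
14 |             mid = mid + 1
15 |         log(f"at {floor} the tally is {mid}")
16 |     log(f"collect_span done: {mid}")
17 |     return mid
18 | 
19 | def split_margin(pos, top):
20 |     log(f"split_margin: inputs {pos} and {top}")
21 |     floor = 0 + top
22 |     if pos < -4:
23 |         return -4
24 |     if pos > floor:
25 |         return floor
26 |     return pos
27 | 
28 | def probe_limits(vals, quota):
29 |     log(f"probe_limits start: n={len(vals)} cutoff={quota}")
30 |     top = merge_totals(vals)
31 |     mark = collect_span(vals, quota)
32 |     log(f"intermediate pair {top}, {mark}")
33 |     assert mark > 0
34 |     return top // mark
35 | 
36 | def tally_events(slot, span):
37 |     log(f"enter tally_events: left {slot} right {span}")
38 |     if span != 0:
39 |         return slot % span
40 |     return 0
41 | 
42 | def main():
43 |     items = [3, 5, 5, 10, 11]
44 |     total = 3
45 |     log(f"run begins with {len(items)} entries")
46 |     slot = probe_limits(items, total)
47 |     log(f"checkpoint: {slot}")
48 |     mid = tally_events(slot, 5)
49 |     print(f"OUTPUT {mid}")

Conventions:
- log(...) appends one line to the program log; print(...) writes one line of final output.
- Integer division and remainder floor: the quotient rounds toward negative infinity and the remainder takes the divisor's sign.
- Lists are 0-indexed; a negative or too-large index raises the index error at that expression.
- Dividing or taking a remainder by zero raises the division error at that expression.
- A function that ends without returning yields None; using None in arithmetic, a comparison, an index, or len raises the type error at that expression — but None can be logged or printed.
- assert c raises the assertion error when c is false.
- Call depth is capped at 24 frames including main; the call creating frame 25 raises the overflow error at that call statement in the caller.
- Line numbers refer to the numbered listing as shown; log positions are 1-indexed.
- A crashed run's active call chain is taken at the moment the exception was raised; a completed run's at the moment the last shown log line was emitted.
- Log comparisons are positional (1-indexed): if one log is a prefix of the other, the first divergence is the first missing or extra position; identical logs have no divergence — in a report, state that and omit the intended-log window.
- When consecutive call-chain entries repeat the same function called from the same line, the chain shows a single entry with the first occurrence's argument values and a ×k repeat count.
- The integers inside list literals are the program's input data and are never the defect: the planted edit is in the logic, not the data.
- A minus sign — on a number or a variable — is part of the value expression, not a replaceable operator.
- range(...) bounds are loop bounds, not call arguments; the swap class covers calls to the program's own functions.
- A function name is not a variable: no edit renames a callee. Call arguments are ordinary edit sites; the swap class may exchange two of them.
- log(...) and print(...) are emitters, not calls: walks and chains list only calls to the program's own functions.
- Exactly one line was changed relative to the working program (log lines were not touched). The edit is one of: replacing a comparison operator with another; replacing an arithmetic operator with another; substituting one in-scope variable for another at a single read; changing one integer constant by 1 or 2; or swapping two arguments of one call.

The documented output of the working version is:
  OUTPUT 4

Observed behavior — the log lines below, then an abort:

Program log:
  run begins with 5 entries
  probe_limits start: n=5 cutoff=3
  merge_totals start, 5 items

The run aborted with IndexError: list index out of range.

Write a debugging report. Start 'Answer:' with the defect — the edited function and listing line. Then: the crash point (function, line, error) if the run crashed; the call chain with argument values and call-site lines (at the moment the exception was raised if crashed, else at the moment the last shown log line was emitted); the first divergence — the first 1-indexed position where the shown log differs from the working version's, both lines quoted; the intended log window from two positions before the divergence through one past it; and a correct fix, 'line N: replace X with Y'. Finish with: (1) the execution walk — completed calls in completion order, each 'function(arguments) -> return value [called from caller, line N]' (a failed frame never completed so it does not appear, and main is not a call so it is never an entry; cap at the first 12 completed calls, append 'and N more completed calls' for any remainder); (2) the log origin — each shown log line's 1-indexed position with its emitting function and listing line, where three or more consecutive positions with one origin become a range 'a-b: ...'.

Answer: the defect is in merge_totals at line 5.
Core observation: The log ends early — 3 lines, where the working version next logs 'merge_totals returns 34'.
Crash: merge_totals, line 5, IndexError.
Call chain: main -> probe_limits([3, 5, 5, 10, 11], 3) (called at line 46) -> merge_totals([3, 5, 5, 10, 11]) (called at line 30).
First divergence: position 4 (shown log ended at 3 lines; the working version continues: 'merge_totals returns 34').
Intended log window:
  2: probe_limits start: n=5 cutoff=3
  3: merge_totals start, 5 items
  4: merge_totals returns 34
  5: enter collect_span: 5 items against 3
Execution walk:
  (no call completed)
Log origins:
  1: logged in main at line 45
  2: logged in probe_limits at line 29
  3: logged in merge_totals at line 2
A correct fix: line 5: replace `items[slot]` with `items[seed_v]`.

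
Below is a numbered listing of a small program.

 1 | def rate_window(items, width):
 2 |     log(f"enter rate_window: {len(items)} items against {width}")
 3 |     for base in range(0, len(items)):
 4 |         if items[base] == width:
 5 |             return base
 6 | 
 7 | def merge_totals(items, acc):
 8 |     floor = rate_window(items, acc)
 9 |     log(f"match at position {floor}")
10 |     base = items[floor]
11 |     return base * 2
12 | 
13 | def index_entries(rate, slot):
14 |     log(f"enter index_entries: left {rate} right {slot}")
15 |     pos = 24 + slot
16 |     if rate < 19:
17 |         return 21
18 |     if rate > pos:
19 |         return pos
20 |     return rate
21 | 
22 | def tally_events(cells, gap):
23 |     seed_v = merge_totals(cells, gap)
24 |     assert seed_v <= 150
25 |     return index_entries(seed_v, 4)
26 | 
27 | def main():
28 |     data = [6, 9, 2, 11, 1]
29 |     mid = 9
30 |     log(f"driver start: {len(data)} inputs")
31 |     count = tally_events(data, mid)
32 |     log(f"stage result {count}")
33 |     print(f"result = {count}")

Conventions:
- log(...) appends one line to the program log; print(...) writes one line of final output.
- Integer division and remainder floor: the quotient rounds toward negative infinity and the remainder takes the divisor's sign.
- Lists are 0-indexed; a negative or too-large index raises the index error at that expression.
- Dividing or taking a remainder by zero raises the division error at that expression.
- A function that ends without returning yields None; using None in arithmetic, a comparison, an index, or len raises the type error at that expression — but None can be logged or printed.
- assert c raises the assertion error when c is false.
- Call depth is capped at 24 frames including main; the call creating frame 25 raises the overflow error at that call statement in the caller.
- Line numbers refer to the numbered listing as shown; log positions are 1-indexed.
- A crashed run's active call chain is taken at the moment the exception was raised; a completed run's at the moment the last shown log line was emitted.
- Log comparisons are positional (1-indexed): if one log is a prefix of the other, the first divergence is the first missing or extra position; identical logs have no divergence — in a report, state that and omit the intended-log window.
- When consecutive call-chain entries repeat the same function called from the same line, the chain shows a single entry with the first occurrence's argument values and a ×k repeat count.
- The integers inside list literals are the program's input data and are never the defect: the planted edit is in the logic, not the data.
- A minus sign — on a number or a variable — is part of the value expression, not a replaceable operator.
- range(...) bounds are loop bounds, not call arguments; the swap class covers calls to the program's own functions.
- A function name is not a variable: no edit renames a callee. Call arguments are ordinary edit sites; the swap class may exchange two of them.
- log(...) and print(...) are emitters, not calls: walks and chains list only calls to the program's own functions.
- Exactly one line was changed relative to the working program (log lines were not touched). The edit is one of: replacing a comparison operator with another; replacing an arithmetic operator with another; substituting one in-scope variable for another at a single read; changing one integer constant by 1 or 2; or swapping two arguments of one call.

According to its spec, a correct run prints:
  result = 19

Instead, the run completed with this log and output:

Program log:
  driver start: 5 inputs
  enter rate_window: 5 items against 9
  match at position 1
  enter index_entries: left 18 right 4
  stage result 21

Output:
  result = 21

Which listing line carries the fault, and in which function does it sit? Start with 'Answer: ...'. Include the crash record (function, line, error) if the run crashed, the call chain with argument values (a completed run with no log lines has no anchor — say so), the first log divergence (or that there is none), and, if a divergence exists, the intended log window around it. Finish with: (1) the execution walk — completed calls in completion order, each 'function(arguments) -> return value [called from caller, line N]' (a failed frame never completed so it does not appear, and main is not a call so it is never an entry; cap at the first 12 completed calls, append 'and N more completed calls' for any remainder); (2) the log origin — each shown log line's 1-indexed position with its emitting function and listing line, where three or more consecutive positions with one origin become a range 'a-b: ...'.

Answer: the defect is in index_entries at line 17.
The tell: Log line 5 is where behavior first shows: 'stage result 21' appears instead of 'stage result 19'.
Call chain: main.
First divergence: position 5 — the shown line 'stage result 21' should read 'stage result 19'.
Intended log window:
  3: match at position 1
  4: enter index_entries: left 18 right 4
  5: stage result 19
Execution walk:
  rate_window([6, 9, 2, 11, 1], 9) -> 1  [called from merge_totals, line 8]
  merge_totals([6, 9, 2, 11, 1], 9) -> 18  [called from tally_events, line 23]
  index_entries(18, 4) -> 21  [called from tally_events, line 25]
  tally_events([6, 9, 2, 11, 1], 9) -> 21  [called from main, line 31]
Log origin:
  1 — main, line 30
  2 — rate_window, line 2
  3 — merge_totals, line 9
  4 — index_entries, line 14
  5 — main, line 32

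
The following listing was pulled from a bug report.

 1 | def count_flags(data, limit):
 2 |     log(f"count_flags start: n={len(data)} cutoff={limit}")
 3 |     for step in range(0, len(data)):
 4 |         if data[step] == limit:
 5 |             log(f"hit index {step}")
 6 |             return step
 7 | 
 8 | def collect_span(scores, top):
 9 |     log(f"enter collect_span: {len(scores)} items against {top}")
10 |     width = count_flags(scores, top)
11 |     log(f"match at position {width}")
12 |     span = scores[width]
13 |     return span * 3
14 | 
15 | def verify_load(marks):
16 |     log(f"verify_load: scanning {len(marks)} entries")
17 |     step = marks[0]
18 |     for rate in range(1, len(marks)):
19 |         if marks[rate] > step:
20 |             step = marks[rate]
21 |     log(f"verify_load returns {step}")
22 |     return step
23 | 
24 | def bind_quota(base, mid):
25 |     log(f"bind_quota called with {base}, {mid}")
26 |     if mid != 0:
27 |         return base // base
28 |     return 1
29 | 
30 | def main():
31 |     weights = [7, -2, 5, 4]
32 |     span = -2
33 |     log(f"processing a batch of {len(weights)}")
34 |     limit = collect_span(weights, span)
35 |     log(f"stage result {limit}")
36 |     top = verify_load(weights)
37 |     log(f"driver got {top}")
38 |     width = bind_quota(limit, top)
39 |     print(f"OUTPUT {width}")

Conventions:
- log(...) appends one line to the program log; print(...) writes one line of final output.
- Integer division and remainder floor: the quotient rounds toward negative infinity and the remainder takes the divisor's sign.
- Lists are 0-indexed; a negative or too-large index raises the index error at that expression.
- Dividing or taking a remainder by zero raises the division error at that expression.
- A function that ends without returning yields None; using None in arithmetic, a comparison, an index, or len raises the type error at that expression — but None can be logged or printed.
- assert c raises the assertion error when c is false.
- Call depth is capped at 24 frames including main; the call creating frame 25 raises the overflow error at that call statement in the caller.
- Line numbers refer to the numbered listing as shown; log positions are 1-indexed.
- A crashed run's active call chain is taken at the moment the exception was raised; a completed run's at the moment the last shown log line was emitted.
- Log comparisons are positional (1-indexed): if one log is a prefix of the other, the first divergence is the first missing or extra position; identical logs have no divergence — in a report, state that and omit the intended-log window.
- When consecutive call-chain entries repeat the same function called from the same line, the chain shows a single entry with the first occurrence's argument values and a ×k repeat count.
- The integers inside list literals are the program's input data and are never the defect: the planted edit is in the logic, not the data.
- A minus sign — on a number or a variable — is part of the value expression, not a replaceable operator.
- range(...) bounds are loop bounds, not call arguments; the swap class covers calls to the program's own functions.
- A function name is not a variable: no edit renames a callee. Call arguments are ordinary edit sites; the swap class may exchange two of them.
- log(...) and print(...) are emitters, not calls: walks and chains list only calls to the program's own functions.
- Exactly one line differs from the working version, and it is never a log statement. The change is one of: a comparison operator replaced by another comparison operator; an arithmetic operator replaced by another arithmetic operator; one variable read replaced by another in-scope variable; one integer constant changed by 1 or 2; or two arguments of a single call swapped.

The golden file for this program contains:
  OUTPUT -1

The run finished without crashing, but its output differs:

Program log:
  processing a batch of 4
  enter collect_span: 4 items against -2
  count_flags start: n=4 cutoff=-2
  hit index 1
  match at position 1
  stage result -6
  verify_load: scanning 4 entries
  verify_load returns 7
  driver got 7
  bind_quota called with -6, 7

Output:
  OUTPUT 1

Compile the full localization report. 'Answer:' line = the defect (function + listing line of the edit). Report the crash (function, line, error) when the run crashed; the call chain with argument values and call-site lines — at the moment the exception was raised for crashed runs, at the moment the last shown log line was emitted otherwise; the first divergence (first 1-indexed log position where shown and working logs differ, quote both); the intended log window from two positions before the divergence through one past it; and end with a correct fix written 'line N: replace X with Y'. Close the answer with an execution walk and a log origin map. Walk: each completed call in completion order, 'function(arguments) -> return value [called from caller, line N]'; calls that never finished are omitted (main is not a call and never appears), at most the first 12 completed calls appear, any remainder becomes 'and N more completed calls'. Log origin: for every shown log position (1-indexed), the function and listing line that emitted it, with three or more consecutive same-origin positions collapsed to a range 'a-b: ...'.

Answer: the defect is in bind_quota at line 27.
The tell: The two runs log identically and part ways only at the printed values.
Call chain: main -> bind_quota(-6, 7) (called at line 38).
First divergence: none (the log streams are identical).
Execution walk:
  count_flags([7, -2, 5, 4], -2) -> 1  [called from collect_span, line 10]
  collect_span([7, -2, 5, 4], -2) -> -6  [called from main, line 34]
  verify_load([7, -2, 5, 4]) -> 7  [called from main, line 36]
  bind_quota(-6, 7) -> 1  [called from main, line 38]
Origin of each log line:
  1: emitted by main (line 33)
  2: emitted by collect_span (line 9)
  3: emitted by count_flags (line 2)
  4: emitted by count_flags (line 5)
  5: emitted by collect_span (line 11)
  6: emitted by main (line 35)
  7: emitted by verify_load (line 16)
  8: emitted by verify_load (line 21)
  9: emitted by main (line 37)
  10: emitted by bind_quota (line 25)
A correct fix: line 27: replace `base // base` with `base // mid`.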